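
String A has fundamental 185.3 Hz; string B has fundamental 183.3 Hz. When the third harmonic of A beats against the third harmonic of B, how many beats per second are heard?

6.0 Hz

Third harmonic of the first: 3·185.3 = 555.9 Hz.
Third harmonic of the second: 3·183.3 = 549.9 Hz.
f_beat = |555.9 − 549.9| = 6.0 Hz.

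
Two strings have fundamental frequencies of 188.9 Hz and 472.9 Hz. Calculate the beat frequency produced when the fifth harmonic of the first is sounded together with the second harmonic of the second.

Fifth harmonic of the first: 5·188.9 = 944.5 Hz.
Second harmonic of the second: 2·472.9 = 945.8 Hz.
f_beat = |944.5 − 945.8| = 1.3 Hz.

1.3 Hz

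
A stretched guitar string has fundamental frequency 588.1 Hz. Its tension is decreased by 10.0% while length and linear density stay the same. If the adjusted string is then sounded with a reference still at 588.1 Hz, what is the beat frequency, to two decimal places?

For a string, f ∝ √T, so the new frequency is 588.1·√0.900 = 557.9206 Hz.
f_beat = |557.9206 − 588.1| = 30.18 Hz.

30.18 Hz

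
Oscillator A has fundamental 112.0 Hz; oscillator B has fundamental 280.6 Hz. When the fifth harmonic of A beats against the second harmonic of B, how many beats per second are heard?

1.2 Hz

Fifth harmonic of the first: 5·112.0 = 560.0 Hz.
Second harmonic of the second: 2·280.6 = 561.2 Hz.
f_beat = |560.0 − 561.2| = 1.2 Hz.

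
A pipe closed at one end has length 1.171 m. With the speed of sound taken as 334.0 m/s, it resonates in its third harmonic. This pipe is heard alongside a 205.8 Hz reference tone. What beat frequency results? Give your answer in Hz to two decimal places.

Closed pipe (odd harmonics): f_n = n·v/(4L) = 3·334.0/(4·1.171) = 213.9197 Hz.
f_beat = |213.9197 − 205.8| = 8.12 Hz.

8.12 Hz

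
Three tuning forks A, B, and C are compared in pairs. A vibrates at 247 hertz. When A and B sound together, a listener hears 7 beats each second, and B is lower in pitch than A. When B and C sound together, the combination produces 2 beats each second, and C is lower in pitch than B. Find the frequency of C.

238 Hz

B is below A, so f_B = 247 − 7 = 240 Hz.
C is below B, so f_C = 240 − 2 = 238 Hz.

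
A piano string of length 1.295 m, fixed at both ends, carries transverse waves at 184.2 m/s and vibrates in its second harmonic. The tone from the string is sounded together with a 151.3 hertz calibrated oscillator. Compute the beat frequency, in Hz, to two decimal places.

9.06 Hz

For a string fixed at both ends, f_n = n·v/(2L) = 2·184.2/(2·1.295) = 142.2394 Hz.
f_beat = |142.2394 − 151.3| = 9.06 Hz.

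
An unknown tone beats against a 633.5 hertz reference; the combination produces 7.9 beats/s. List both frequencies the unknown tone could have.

625.6 Hz or 641.4 Hz

|f − 633.5| = 7.9, so f = 633.5 ± 7.9.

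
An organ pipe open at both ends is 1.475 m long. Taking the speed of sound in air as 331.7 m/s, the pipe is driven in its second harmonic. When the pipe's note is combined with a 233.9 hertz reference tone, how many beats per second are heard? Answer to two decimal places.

9.02 Hz

Open pipe: f_n = n·v/(2L) = 2·331.7/(2·1.475) = 224.8814 Hz.
f_beat = |224.8814 − 233.9| = 9.02 Hz.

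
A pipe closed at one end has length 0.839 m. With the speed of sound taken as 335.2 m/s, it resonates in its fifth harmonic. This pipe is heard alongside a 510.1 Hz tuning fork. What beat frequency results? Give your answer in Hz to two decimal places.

10.70 Hz

Closed pipe (odd harmonics): f_n = n·v/(4L) = 5·335.2/(4·0.839) = 499.4041 Hz.
f_beat = |499.4041 − 510.1| = 10.70 Hz.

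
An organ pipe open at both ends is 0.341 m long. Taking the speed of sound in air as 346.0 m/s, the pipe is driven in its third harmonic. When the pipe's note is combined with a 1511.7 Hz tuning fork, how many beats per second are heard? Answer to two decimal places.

Open pipe: f_n = n·v/(2L) = 3·346.0/(2·0.341) = 1521.9941 Hz.
f_beat = |1521.9941 − 1511.7| = 10.29 Hz.

10.29 Hz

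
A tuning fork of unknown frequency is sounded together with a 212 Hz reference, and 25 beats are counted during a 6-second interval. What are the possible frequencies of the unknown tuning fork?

207.8333 Hz or 216.1667 Hz

Beat frequency = 25/6 = 4.1667 Hz.
|f − 212| = 4.1667, so f = 212 ± 4.1667.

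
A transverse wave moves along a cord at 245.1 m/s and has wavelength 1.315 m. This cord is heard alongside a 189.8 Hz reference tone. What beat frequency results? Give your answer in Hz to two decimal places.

3.41 Hz

Source frequency f = v/λ = 245.1/1.315 = 186.3878 Hz.
f_beat = |186.3878 − 189.8| = 3.41 Hz.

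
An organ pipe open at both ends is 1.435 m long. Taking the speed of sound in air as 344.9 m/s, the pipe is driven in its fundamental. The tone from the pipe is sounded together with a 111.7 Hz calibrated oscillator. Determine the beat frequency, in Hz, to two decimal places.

8.47 Hz

Open pipe: f_n = n·v/(2L) = 1·344.9/(2·1.435) = 120.1742 Hz.
f_beat = |120.1742 − 111.7| = 8.47 Hz.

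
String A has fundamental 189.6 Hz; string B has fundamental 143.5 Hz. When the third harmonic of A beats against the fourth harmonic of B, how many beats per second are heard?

Third harmonic of the first: 3·189.6 = 568.8 Hz.
Fourth harmonic of the second: 4·143.5 = 574.0 Hz.
f_beat = |568.8 − 574.0| = 5.2 Hz.

5.2 Hz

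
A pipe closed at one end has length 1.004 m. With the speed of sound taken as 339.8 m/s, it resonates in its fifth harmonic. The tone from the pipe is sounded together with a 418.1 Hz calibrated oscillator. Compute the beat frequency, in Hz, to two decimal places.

Closed pipe (odd harmonics): f_n = n·v/(4L) = 5·339.8/(4·1.004) = 423.0578 Hz.
f_beat = |423.0578 − 418.1| = 4.96 Hz.

4.96 Hz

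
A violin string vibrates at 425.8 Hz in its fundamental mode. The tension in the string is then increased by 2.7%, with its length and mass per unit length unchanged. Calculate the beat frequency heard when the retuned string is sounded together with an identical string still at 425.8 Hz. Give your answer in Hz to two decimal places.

For a string, f ∝ √T, so the new frequency is 425.8·√1.027 = 431.5100 Hz.
f_beat = |431.5100 − 425.8| = 5.71 Hz.

5.71 Hz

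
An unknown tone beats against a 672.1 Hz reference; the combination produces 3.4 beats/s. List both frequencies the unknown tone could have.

|f − 672.1| = 3.4, so f = 672.1 ± 3.4.

668.7 Hz or 675.5 Hz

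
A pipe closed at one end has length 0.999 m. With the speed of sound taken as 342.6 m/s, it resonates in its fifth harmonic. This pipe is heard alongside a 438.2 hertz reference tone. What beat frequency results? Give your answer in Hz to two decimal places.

9.52 Hz

Closed pipe (odd harmonics): f_n = n·v/(4L) = 5·342.6/(4·0.999) = 428.6787 Hz.
f_beat = |428.6787 − 438.2| = 9.52 Hz.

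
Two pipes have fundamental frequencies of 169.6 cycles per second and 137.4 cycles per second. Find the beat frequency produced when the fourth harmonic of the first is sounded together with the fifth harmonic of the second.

Fourth harmonic of the first: 4·169.6 = 678.4 Hz.
Fifth harmonic of the second: 5·137.4 = 687.0 Hz.
f_beat = |678.4 − 687.0| = 8.6 Hz.

8.6 Hz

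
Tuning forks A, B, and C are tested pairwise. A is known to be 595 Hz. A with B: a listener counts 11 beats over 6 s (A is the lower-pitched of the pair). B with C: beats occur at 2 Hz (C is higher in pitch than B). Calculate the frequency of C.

A–B: Beat frequency = 11/6 = 1.8333 Hz.
B is above A, so f_B = 595 + 1.8333 = 596.8333 Hz.
C is above B, so f_C = 596.8333 + 2 = 598.8333 Hz.

598.8333 Hz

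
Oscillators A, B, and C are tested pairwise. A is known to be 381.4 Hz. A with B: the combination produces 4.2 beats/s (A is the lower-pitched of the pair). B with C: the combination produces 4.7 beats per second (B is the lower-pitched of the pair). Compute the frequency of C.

B is above A, so f_B = 381.4 + 4.2 = 385.6 Hz.
C is above B, so f_C = 385.6 + 4.7 = 390.3 Hz.

390.3 Hz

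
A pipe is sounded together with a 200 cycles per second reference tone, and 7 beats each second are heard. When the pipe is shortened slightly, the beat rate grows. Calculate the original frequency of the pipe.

207 Hz

|f − 200| = 7, so the pipe was at either 193 Hz or 207 Hz.
A shorter pipe has a higher fundamental; the adjustment raises the pipe's frequency.
The beat rate rose, so the adjustment moved the pipe further from 200 Hz — it was already above the reference.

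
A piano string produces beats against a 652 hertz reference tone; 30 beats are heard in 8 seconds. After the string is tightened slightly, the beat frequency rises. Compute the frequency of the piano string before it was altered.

655.75 Hz

Beat frequency = 30/8 = 3.75 Hz.
|f − 652| = 3.75, so the piano string was at either 648.25 Hz or 655.75 Hz.
Increasing tension raises a string's frequency; the adjustment raises the piano string's frequency.
The beat rate rose, so the adjustment moved the piano string further from 652 Hz — it was already above the reference.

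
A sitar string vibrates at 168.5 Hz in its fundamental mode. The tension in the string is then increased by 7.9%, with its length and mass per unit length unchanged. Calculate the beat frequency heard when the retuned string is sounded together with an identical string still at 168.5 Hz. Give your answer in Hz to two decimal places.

For a string, f ∝ √T, so the new frequency is 168.5·√1.079 = 175.0292 Hz.
f_beat = |175.0292 − 168.5| = 6.53 Hz.

6.53 Hz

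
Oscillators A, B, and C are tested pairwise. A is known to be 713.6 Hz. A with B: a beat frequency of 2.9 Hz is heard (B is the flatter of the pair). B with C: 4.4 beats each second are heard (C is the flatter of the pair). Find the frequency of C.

B is below A, so f_B = 713.6 − 2.9 = 710.7 Hz.
C is below B, so f_C = 710.7 − 4.4 = 706.3 Hz.

706.3 Hz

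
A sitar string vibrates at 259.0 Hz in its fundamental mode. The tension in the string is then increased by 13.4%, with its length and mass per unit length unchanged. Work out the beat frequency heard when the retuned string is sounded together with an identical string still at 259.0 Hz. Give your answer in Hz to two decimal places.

For a string, f ∝ √T, so the new frequency is 259.0·√1.134 = 275.8076 Hz.
f_beat = |275.8076 − 259.0| = 16.81 Hz.

16.81 Hz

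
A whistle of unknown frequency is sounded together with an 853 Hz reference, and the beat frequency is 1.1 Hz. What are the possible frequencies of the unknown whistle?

851.9 Hz or 854.1 Hz

|f − 853| = 1.1, so f = 853 ± 1.1.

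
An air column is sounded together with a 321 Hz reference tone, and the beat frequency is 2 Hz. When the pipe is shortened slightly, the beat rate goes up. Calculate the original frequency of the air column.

|f − 321| = 2, so the air column was at either 319 Hz or 323 Hz.
A shorter pipe has a higher fundamental; the adjustment raises the air column's frequency.
The beat rate rose, so the adjustment moved the air column further from 321 Hz — it was already above the reference.

323 Hz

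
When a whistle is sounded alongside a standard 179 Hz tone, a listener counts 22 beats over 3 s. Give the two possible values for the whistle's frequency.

Beat frequency = 22/3 = 7.3333 Hz.
|f − 179| = 7.3333, so f = 179 ± 7.3333.

171.6667 Hz or 186.3333 Hz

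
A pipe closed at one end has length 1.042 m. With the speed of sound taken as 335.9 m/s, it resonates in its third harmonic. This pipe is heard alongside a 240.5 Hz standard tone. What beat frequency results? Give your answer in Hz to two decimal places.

Closed pipe (odd harmonics): f_n = n·v/(4L) = 3·335.9/(4·1.042) = 241.7706 Hz.
f_beat = |241.7706 − 240.5| = 1.27 Hz.

1.27 Hz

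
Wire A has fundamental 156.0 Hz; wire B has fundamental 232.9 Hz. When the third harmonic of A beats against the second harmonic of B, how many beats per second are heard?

Third harmonic of the first: 3·156.0 = 468.0 Hz.
Second harmonic of the second: 2·232.9 = 465.8 Hz.
f_beat = |468.0 − 465.8| = 2.2 Hz.

2.2 Hz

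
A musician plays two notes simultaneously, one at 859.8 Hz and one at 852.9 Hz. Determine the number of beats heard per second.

6.9 Hz

The beat frequency equals the magnitude of the frequency difference.
|859.8 − 852.9| = 6.9 Hz.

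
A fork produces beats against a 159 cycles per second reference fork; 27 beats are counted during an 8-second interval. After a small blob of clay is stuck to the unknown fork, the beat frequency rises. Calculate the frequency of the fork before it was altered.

155.625 Hz

Beat frequency = 27/8 = 3.375 Hz.
|f − 159| = 3.375, so the fork was at either 155.625 Hz or 162.375 Hz.
Adding mass to a fork lowers its frequency; the adjustment lowers the fork's frequency.
The beat rate rose, so the adjustment moved the fork further from 159 Hz — it was already below the reference.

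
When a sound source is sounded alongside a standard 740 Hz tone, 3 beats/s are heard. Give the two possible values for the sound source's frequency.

|f − 740| = 3, so f = 740 ± 3.

737 Hz or 743 Hz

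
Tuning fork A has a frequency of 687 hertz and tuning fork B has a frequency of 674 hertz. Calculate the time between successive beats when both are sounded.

0.077 s

f_beat = |687 − 674| = 13 Hz.
Beat period T = 1 / f_beat = 1 / 13 s.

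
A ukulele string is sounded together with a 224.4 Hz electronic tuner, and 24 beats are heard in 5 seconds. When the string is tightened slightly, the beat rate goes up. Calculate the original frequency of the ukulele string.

Beat frequency = 24/5 = 4.8 Hz.
|f − 224.4| = 4.8, so the ukulele string was at either 219.6 Hz or 229.2 Hz.
Increasing tension raises a string's frequency; the adjustment raises the ukulele string's frequency.
The beat rate rose, so the adjustment moved the ukulele string further from 224.4 Hz — it was already above the reference.

229.2 Hz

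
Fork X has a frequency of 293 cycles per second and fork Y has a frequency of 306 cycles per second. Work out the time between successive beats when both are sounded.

0.077 s

f_beat = |293 − 306| = 13 Hz.
Beat period T = 1 / f_beat = 1 / 13 s.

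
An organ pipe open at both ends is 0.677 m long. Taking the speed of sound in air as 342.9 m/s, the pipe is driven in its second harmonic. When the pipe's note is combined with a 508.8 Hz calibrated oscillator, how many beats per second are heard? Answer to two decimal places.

2.30 Hz

Open pipe: f_n = n·v/(2L) = 2·342.9/(2·0.677) = 506.4993 Hz.
f_beat = |506.4993 − 508.8| = 2.30 Hz.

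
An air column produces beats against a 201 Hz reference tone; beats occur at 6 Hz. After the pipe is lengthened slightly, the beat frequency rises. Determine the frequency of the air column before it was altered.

195 Hz

|f − 201| = 6, so the air column was at either 195 Hz or 207 Hz.
A longer pipe has a lower fundamental; the adjustment lowers the air column's frequency.
The beat rate rose, so the adjustment moved the air column further from 201 Hz — it was already below the reference.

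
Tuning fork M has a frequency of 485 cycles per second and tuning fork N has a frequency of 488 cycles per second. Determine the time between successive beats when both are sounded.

f_beat = |485 − 488| = 3 Hz.
Beat period T = 1 / f_beat = 1 / 3 s.

0.333 s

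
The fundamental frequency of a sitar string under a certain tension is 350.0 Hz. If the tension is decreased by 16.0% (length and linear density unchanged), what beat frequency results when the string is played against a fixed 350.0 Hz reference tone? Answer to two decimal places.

For a string, f ∝ √T, so the new frequency is 350.0·√0.840 = 320.7803 Hz.
f_beat = |320.7803 − 350.0| = 29.22 Hz.

29.22 Hz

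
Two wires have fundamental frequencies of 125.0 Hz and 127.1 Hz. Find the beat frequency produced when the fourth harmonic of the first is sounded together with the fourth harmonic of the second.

Fourth harmonic of the first: 4·125.0 = 500.0 Hz.
Fourth harmonic of the second: 4·127.1 = 508.4 Hz.
f_beat = |500.0 − 508.4| = 8.4 Hz.

8.4 Hz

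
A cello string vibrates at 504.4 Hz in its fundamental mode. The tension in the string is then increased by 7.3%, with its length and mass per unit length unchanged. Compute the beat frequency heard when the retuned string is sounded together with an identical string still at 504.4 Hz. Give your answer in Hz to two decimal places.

For a string, f ∝ √T, so the new frequency is 504.4·√1.073 = 522.4863 Hz.
f_beat = |522.4863 − 504.4| = 18.09 Hz.

18.09 Hz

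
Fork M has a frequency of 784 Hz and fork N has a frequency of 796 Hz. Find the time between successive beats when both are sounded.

f_beat = |784 − 796| = 12 Hz.
Beat period T = 1 / f_beat = 1 / 12 s.

0.083 s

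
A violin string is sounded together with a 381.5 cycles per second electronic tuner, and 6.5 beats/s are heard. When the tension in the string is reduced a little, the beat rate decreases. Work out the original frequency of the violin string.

|f − 381.5| = 6.5, so the violin string was at either 375 Hz or 388 Hz.
Lower tension means lower frequency; the adjustment lowers the violin string's frequency.
The beat rate fell, so the adjustment moved the violin string toward 381.5 Hz — it must have started above the reference.

388 Hz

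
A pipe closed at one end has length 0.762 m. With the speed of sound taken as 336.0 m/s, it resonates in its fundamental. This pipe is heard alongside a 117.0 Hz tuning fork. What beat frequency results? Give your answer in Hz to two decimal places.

6.76 Hz

Closed pipe (odd harmonics): f_n = n·v/(4L) = 1·336.0/(4·0.762) = 110.2362 Hz.
f_beat = |110.2362 − 117.0| = 6.76 Hz.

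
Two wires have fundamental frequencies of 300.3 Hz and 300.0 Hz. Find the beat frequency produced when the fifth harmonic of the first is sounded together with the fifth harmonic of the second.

1.5 Hz

Fifth harmonic of the first: 5·300.3 = 1501.5 Hz.
Fifth harmonic of the second: 5·300.0 = 1500.0 Hz.
f_beat = |1501.5 − 1500.0| = 1.5 Hz.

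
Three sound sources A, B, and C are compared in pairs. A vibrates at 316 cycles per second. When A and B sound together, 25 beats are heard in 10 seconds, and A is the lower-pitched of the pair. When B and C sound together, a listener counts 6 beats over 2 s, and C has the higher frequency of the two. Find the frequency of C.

A–B: Beat frequency = 25/10 = 2.5 Hz.
B is above A, so f_B = 316 + 2.5 = 318.5 Hz.
B–C: Beat frequency = 6/2 = 3 Hz.
C is above B, so f_C = 318.5 + 3 = 321.5 Hz.

321.5 Hz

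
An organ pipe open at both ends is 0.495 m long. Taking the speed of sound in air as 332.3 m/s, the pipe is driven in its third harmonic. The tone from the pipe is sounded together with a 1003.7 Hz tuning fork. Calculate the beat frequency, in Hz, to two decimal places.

Open pipe: f_n = n·v/(2L) = 3·332.3/(2·0.495) = 1006.9697 Hz.
f_beat = |1006.9697 − 1003.7| = 3.27 Hz.

3.27 Hz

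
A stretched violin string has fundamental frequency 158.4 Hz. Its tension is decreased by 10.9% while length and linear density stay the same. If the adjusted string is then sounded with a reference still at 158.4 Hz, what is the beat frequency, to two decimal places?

For a string, f ∝ √T, so the new frequency is 158.4·√0.891 = 149.5182 Hz.
f_beat = |149.5182 − 158.4| = 8.88 Hz.

8.88 Hz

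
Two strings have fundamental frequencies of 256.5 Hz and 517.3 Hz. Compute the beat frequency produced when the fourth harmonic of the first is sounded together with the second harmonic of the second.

8.6 Hz

Fourth harmonic of the first: 4·256.5 = 1026.0 Hz.
Second harmonic of the second: 2·517.3 = 1034.6 Hz.
f_beat = |1026.0 − 1034.6| = 8.6 Hz.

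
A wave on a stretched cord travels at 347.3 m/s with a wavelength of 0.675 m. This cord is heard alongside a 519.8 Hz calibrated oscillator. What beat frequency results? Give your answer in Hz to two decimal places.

5.28 Hz

Source frequency f = v/λ = 347.3/0.675 = 514.5185 Hz.
f_beat = |514.5185 − 519.8| = 5.28 Hz.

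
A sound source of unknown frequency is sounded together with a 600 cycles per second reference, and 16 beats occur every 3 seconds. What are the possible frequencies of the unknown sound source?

Beat frequency = 16/3 = 5.3333 Hz.
|f − 600| = 5.3333, so f = 600 ± 5.3333.

594.6667 Hz or 605.3333 Hz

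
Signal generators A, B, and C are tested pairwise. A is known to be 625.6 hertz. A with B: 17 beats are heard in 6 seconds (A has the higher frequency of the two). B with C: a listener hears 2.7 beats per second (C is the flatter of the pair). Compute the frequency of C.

A–B: Beat frequency = 17/6 = 2.8333 Hz.
B is below A, so f_B = 625.6 − 2.8333 = 622.7667 Hz.
C is below B, so f_C = 622.7667 − 2.7 = 620.0667 Hz.

620.0667 Hz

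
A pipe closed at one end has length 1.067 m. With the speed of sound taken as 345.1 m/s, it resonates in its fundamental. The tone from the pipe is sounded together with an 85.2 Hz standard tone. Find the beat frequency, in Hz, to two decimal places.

Closed pipe (odd harmonics): f_n = n·v/(4L) = 1·345.1/(4·1.067) = 80.8575 Hz.
f_beat = |80.8575 − 85.2| = 4.34 Hz.

4.34 Hz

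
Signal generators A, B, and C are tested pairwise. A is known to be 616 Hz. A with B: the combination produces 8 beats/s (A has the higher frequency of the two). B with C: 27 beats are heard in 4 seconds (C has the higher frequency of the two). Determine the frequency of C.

B is below A, so f_B = 616 − 8 = 608 Hz.
B–C: Beat frequency = 27/4 = 6.75 Hz.
C is above B, so f_C = 608 + 6.75 = 614.75 Hz.

614.75 Hz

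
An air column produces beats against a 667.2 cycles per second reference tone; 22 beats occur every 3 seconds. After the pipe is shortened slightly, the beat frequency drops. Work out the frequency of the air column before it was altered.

659.8667 Hz

Beat frequency = 22/3 = 7.3333 Hz.
|f − 667.2| = 7.3333, so the air column was at either 659.8667 Hz or 674.5333 Hz.
A shorter pipe has a higher fundamental; the adjustment raises the air column's frequency.
The beat rate fell, so the adjustment moved the air column toward 667.2 Hz — it must have started below the reference.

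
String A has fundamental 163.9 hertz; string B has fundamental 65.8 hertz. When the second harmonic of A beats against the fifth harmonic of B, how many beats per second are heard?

Second harmonic of the first: 2·163.9 = 327.8 Hz.
Fifth harmonic of the second: 5·65.8 = 329.0 Hz.
f_beat = |327.8 − 329.0| = 1.2 Hz.

1.2 Hz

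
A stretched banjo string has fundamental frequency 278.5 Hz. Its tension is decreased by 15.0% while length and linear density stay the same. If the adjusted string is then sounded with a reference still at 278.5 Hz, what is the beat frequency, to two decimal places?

For a string, f ∝ √T, so the new frequency is 278.5·√0.850 = 256.7643 Hz.
f_beat = |256.7643 − 278.5| = 21.74 Hz.

21.74 Hz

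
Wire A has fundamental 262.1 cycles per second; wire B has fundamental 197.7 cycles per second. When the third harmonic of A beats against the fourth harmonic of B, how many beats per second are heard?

4.5 Hz

Third harmonic of the first: 3·262.1 = 786.3 Hz.
Fourth harmonic of the second: 4·197.7 = 790.8 Hz.
f_beat = |786.3 − 790.8| = 4.5 Hz.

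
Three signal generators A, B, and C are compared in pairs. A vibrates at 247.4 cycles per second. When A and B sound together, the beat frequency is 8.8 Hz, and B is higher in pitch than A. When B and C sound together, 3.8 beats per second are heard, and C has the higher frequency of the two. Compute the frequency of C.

B is above A, so f_B = 247.4 + 8.8 = 256.2 Hz.
C is above B, so f_C = 256.2 + 3.8 = 260 Hz.

260 Hz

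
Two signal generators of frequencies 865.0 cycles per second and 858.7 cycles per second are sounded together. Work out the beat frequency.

Beats arise from superposition of two nearby frequencies; the beat rate is |f₁ − f₂|.
|865.0 − 858.7| = 6.3 Hz.

6.3 Hz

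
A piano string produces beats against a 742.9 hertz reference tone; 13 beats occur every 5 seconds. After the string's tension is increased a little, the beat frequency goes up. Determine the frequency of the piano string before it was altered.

Beat frequency = 13/5 = 2.6 Hz.
|f − 742.9| = 2.6, so the piano string was at either 740.3 Hz or 745.5 Hz.
Higher tension means higher frequency; the adjustment raises the piano string's frequency.
The beat rate rose, so the adjustment moved the piano string further from 742.9 Hz — it was already above the reference.

745.5 Hz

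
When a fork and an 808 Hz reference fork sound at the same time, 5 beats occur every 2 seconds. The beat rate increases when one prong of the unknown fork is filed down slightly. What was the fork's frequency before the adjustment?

Beat frequency = 5/2 = 2.5 Hz.
|f − 808| = 2.5, so the fork was at either 805.5 Hz or 810.5 Hz.
Filing a prong removes mass and raises the fork's frequency; the adjustment raises the fork's frequency.
The beat rate rose, so the adjustment moved the fork further from 808 Hz — it was already above the reference.

810.5 Hz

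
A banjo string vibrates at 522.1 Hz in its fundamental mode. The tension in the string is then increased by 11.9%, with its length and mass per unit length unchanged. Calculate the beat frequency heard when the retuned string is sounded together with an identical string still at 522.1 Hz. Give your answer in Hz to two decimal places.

For a string, f ∝ √T, so the new frequency is 522.1·√1.119 = 552.2920 Hz.
f_beat = |552.2920 − 522.1| = 30.19 Hz.

30.19 Hz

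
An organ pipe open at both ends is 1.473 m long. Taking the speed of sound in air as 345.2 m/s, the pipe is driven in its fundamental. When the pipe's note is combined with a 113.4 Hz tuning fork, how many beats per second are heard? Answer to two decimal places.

3.78 Hz

Open pipe: f_n = n·v/(2L) = 1·345.2/(2·1.473) = 117.1758 Hz.
f_beat = |117.1758 − 113.4| = 3.78 Hz.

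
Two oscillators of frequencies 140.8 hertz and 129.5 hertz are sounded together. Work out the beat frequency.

f_beat = |f₁ − f₂|.
|140.8 − 129.5| = 11.3 Hz.

11.3 Hz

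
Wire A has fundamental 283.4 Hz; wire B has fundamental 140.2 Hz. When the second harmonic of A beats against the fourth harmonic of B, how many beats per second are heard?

6.0 Hz

Second harmonic of the first: 2·283.4 = 566.8 Hz.
Fourth harmonic of the second: 4·140.2 = 560.8 Hz.
f_beat = |566.8 − 560.8| = 6.0 Hz.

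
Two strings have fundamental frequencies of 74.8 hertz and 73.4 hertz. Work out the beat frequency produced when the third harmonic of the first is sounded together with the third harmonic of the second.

4.2 Hz

Third harmonic of the first: 3·74.8 = 224.4 Hz.
Third harmonic of the second: 3·73.4 = 220.2 Hz.
f_beat = |224.4 − 220.2| = 4.2 Hz.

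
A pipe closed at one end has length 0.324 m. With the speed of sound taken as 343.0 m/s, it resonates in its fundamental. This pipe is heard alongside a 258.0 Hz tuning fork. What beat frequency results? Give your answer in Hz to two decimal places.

6.66 Hz

Closed pipe (odd harmonics): f_n = n·v/(4L) = 1·343.0/(4·0.324) = 264.6605 Hz.
f_beat = |264.6605 − 258.0| = 6.66 Hz.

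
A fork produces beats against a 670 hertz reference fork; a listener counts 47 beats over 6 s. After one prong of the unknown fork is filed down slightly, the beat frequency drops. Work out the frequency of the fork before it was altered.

662.1667 Hz

Beat frequency = 47/6 = 7.8333 Hz.
|f − 670| = 7.8333, so the fork was at either 662.1667 Hz or 677.8333 Hz.
Filing a prong removes mass and raises the fork's frequency; the adjustment raises the fork's frequency.
The beat rate fell, so the adjustment moved the fork toward 670 Hz — it must have started below the reference.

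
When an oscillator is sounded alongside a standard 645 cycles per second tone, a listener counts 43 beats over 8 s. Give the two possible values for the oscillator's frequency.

639.625 Hz or 650.375 Hz

Beat frequency = 43/8 = 5.375 Hz.
|f − 645| = 5.375, so f = 645 ± 5.375.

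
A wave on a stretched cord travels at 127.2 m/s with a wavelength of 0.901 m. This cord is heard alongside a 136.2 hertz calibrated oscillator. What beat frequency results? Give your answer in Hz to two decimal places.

4.98 Hz

Source frequency f = v/λ = 127.2/0.901 = 141.1765 Hz.
f_beat = |141.1765 − 136.2| = 4.98 Hz.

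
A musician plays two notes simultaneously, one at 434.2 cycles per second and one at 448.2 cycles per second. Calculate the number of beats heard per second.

14 Hz

f_beat = |f₁ − f₂|.
|434.2 − 448.2| = 14 Hz.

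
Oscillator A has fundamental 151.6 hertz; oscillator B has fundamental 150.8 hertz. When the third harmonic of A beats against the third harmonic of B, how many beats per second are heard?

Third harmonic of the first: 3·151.6 = 454.8 Hz.
Third harmonic of the second: 3·150.8 = 452.4 Hz.
f_beat = |454.8 − 452.4| = 2.4 Hz.

2.4 Hz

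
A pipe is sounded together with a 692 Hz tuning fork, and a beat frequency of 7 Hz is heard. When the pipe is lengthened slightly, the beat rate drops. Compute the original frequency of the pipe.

|f − 692| = 7, so the pipe was at either 685 Hz or 699 Hz.
A longer pipe has a lower fundamental; the adjustment lowers the pipe's frequency.
The beat rate fell, so the adjustment moved the pipe toward 692 Hz — it must have started above the reference.

699 Hz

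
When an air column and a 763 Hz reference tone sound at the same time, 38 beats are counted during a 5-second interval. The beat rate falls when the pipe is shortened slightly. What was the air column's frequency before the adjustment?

755.4 Hz

Beat frequency = 38/5 = 7.6 Hz.
|f − 763| = 7.6, so the air column was at either 755.4 Hz or 770.6 Hz.
A shorter pipe has a higher fundamental; the adjustment raises the air column's frequency.
The beat rate fell, so the adjustment moved the air column toward 763 Hz — it must have started below the reference.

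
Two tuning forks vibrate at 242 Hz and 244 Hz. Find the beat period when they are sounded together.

f_beat = |242 − 244| = 2 Hz.
Beat period T = 1 / f_beat = 1 / 2 s.

0.500 s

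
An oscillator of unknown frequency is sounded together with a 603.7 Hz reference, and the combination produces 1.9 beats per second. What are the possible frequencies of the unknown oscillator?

|f − 603.7| = 1.9, so f = 603.7 ± 1.9.

601.8 Hz or 605.6 Hz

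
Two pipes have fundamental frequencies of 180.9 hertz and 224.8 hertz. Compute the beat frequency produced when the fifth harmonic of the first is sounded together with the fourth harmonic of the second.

5.3 Hz

Fifth harmonic of the first: 5·180.9 = 904.5 Hz.
Fourth harmonic of the second: 4·224.8 = 899.2 Hz.
f_beat = |904.5 − 899.2| = 5.3 Hz.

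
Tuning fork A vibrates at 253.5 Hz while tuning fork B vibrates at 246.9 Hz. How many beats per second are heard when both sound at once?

f_beat = |f₁ − f₂|.
|253.5 − 246.9| = 6.6 Hz.

6.6 Hz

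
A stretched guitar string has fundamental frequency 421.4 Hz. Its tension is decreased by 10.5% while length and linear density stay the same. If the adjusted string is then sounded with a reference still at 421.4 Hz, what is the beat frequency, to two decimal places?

22.74 Hz

For a string, f ∝ √T, so the new frequency is 421.4·√0.895 = 398.6631 Hz.
f_beat = |398.6631 − 421.4| = 22.74 Hz.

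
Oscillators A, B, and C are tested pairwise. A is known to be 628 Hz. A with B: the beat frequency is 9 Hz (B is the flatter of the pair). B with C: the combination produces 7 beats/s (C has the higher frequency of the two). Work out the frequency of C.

B is below A, so f_B = 628 − 9 = 619 Hz.
C is above B, so f_C = 619 + 7 = 626 Hz.

626 Hz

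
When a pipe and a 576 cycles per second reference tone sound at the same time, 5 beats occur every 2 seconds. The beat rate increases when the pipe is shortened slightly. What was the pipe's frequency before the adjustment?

578.5 Hz

Beat frequency = 5/2 = 2.5 Hz.
|f − 576| = 2.5, so the pipe was at either 573.5 Hz or 578.5 Hz.
A shorter pipe has a higher fundamental; the adjustment raises the pipe's frequency.
The beat rate rose, so the adjustment moved the pipe further from 576 Hz — it was already above the reference.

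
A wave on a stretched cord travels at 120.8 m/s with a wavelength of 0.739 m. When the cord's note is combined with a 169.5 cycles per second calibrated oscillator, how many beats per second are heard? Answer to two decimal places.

Source frequency f = v/λ = 120.8/0.739 = 163.4641 Hz.
f_beat = |163.4641 − 169.5| = 6.04 Hz.

6.04 Hz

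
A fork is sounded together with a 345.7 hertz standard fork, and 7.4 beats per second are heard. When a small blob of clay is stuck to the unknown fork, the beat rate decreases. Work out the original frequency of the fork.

|f − 345.7| = 7.4, so the fork was at either 338.3 Hz or 353.1 Hz.
Adding mass to a fork lowers its frequency; the adjustment lowers the fork's frequency.
The beat rate fell, so the adjustment moved the fork toward 345.7 Hz — it must have started above the reference.

353.1 Hz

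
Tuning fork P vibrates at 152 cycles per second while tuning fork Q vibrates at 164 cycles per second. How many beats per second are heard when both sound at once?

f_beat = |f₁ − f₂|.
|152 − 164| = 12 Hz.

12 Hz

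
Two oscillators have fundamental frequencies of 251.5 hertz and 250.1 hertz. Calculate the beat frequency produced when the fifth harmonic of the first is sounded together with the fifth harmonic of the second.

7.0 Hz

Fifth harmonic of the first: 5·251.5 = 1257.5 Hz.
Fifth harmonic of the second: 5·250.1 = 1250.5 Hz.
f_beat = |1257.5 − 1250.5| = 7.0 Hz.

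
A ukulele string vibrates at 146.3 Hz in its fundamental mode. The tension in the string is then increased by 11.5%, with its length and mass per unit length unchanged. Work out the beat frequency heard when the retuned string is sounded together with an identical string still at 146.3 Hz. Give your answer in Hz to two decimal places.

For a string, f ∝ √T, so the new frequency is 146.3·√1.115 = 154.4834 Hz.
f_beat = |154.4834 − 146.3| = 8.18 Hz.

8.18 Hz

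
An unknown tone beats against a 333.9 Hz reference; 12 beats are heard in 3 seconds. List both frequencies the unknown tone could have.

329.9 Hz or 337.9 Hz

Beat frequency = 12/3 = 4 Hz.
|f − 333.9| = 4, so f = 333.9 ± 4.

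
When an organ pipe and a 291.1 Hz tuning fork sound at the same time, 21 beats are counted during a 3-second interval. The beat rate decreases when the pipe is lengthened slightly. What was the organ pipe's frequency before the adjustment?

Beat frequency = 21/3 = 7 Hz.
|f − 291.1| = 7, so the organ pipe was at either 284.1 Hz or 298.1 Hz.
A longer pipe has a lower fundamental; the adjustment lowers the organ pipe's frequency.
The beat rate fell, so the adjustment moved the organ pipe toward 291.1 Hz — it must have started above the reference.

298.1 Hz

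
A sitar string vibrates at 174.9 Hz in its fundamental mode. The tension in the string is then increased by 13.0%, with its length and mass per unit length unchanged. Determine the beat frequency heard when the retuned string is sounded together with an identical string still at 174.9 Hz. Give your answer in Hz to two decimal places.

11.02 Hz

For a string, f ∝ √T, so the new frequency is 174.9·√1.130 = 185.9213 Hz.
f_beat = |185.9213 − 174.9| = 11.02 Hz.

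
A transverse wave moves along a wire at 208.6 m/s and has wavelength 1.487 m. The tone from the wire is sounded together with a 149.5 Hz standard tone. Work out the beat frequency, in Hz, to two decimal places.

Source frequency f = v/λ = 208.6/1.487 = 140.2824 Hz.
f_beat = |140.2824 − 149.5| = 9.22 Hz.

9.22 Hz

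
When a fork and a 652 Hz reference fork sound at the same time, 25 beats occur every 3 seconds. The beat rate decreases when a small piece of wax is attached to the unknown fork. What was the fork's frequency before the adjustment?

Beat frequency = 25/3 = 8.3333 Hz.
|f − 652| = 8.3333, so the fork was at either 643.6667 Hz or 660.3333 Hz.
Loading a fork with wax lowers its frequency; the adjustment lowers the fork's frequency.
The beat rate fell, so the adjustment moved the fork toward 652 Hz — it must have started above the reference.

660.3333 Hz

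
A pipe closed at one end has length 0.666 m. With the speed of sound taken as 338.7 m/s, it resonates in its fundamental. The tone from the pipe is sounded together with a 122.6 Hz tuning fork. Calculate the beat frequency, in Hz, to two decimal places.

Closed pipe (odd harmonics): f_n = n·v/(4L) = 1·338.7/(4·0.666) = 127.1396 Hz.
f_beat = |127.1396 − 122.6| = 4.54 Hz.

4.54 Hz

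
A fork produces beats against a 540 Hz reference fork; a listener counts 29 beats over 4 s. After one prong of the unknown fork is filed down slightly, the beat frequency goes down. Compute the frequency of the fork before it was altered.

532.75 Hz

Beat frequency = 29/4 = 7.25 Hz.
|f − 540| = 7.25, so the fork was at either 532.75 Hz or 547.25 Hz.
Filing a prong removes mass and raises the fork's frequency; the adjustment raises the fork's frequency.
The beat rate fell, so the adjustment moved the fork toward 540 Hz — it must have started below the reference.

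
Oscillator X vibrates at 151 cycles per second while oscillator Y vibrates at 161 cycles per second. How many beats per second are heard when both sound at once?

Beats arise from superposition of two nearby frequencies; the beat rate is |f₁ − f₂|.
|151 − 161| = 10 Hz.

10 Hz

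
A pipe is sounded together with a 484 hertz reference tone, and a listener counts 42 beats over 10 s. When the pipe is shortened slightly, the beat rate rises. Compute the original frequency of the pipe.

488.2 Hz

Beat frequency = 42/10 = 4.2 Hz.
|f − 484| = 4.2, so the pipe was at either 479.8 Hz or 488.2 Hz.
A shorter pipe has a higher fundamental; the adjustment raises the pipe's frequency.
The beat rate rose, so the adjustment moved the pipe further from 484 Hz — it was already above the reference.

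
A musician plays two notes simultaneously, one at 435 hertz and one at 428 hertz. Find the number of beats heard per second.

Beats arise from superposition of two nearby frequencies; the beat rate is |f₁ − f₂|.
|435 − 428| = 7 Hz.

7 Hz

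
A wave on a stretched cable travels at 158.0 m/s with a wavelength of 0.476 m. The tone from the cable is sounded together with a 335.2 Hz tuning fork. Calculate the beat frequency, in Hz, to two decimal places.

Source frequency f = v/λ = 158.0/0.476 = 331.9328 Hz.
f_beat = |331.9328 − 335.2| = 3.27 Hz.

3.27 Hz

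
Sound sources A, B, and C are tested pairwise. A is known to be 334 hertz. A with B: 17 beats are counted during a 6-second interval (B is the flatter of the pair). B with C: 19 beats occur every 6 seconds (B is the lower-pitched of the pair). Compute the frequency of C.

A–B: Beat frequency = 17/6 = 2.8333 Hz.
B is below A, so f_B = 334 − 2.8333 = 331.1667 Hz.
B–C: Beat frequency = 19/6 = 3.1667 Hz.
C is above B, so f_C = 331.1667 + 3.1667 = 334.3333 Hz.

334.3333 Hz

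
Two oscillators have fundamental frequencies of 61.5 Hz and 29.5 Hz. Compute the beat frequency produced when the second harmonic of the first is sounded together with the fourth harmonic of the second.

Second harmonic of the first: 2·61.5 = 123.0 Hz.
Fourth harmonic of the second: 4·29.5 = 118.0 Hz.
f_beat = |123.0 − 118.0| = 5.0 Hz.

5.0 Hz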